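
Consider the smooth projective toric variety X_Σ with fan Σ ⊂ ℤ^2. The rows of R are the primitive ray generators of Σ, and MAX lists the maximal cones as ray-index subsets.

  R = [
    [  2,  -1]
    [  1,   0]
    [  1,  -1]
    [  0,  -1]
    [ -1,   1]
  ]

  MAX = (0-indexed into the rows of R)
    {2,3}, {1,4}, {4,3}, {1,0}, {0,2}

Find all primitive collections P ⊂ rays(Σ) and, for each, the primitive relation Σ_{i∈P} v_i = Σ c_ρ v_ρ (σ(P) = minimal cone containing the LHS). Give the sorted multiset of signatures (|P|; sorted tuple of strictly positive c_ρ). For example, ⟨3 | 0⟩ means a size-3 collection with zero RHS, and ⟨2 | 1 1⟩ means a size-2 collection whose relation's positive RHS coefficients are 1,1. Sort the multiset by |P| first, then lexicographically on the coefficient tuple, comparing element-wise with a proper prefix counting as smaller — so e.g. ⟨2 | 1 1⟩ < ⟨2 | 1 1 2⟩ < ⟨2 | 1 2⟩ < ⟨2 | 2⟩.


5 collections generate NE(X_Σ); each relation:

  • {2,4}:  v_{2} + v_{4} = 0  so sig = ⟨2 | 0⟩
  • {0,4}:  v_{0} + v_{4} = v_{1}  so sig = ⟨2 | 1⟩
  • {1,2}:  v_{1} + v_{2} = v_{0}  so sig = ⟨2 | 1⟩
  • {1,3}:  v_{1} + v_{3} = v_{2}  so sig = ⟨2 | 1⟩
  • {0,3}:  v_{0} + v_{3} = 2·v_{2}  so sig = ⟨2 | 2⟩

Hence PRS(X_Σ) =
[⟨2 | 0⟩, ⟨2 | 1⟩, ⟨2 | 1⟩, ⟨2 | 1⟩, ⟨2 | 2⟩]


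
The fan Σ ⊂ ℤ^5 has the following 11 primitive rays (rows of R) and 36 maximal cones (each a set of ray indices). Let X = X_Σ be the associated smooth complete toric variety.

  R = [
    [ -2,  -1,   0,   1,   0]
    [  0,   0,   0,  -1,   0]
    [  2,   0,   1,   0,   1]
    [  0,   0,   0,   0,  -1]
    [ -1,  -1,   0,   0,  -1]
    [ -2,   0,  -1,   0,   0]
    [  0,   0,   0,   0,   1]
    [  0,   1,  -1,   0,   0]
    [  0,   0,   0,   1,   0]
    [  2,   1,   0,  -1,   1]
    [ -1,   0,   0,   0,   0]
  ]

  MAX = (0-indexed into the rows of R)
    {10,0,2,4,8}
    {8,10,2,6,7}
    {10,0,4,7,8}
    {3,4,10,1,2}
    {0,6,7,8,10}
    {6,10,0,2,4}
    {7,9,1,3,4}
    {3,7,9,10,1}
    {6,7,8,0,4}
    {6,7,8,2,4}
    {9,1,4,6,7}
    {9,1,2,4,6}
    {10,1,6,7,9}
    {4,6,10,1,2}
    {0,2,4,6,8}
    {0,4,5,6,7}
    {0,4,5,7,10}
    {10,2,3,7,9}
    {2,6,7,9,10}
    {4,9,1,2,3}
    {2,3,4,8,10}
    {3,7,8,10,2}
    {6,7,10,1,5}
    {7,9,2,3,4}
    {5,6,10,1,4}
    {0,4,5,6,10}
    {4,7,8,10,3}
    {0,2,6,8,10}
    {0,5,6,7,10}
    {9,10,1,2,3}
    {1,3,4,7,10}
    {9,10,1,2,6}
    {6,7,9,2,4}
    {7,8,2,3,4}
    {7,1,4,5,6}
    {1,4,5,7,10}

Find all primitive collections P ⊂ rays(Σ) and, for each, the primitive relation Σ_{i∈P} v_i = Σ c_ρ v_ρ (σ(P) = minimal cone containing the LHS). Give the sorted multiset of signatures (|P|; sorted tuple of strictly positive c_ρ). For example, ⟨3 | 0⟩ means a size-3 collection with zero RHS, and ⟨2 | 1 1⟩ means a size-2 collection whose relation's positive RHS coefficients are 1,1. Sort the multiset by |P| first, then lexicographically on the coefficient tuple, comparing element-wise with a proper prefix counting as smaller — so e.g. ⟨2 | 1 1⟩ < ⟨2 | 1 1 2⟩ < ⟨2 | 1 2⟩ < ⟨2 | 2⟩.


|primitive collections| = 16. Relations:

  P={1,8}:  v_{1} + v_{8} = 0  ⇒ sig = ⟨2 | 0⟩
  P={3,6}:  v_{3} + v_{6} = 0  ⇒ sig = ⟨2 | 0⟩
  P={0,9}:  v_{0} + v_{9} = v_{6}  ⇒ sig = ⟨2 | 1⟩
  P={2,5}:  v_{2} + v_{5} = v_{6}  ⇒ sig = ⟨2 | 1⟩
  P={5,8}:  v_{5} + v_{8} = v_{0} + v_{7}  ⇒ sig = ⟨2 | 1 1⟩
  P={8,9}:  v_{8} + v_{9} = v_{2} + v_{7}  ⇒ sig = ⟨2 | 1 1⟩
  P={0,1}:  v_{0} + v_{1} = v_{4} + v_{6} + v_{10}  ⇒ sig = ⟨2 | 1 1 1⟩
  P={0,3}:  v_{0} + v_{3} = v_{4} + v_{8} + v_{10}  ⇒ sig = ⟨2 | 1 1 1⟩
  P={3,5}:  v_{3} + v_{5} = v_{4} + v_{7} + v_{10}  ⇒ sig = ⟨2 | 1 1 1⟩
  P={5,9}:  v_{5} + v_{9} = v_{1} + v_{6} + v_{7}  ⇒ sig = ⟨2 | 1 1 1⟩
  P={1,2,7}:  v_{1} + v_{2} + v_{7} = v_{9}  ⇒ sig = ⟨3 | 1⟩
  P={4,9,10}:  v_{4} + v_{9} + v_{10} = v_{1}  ⇒ sig = ⟨3 | 1⟩
  P={0,2,7}:  v_{0} + v_{2} + v_{7} = v_{6} + v_{8}  ⇒ sig = ⟨3 | 1 1⟩
  P={2,4,7,10}:  v_{2} + v_{4} + v_{7} + v_{10} = 0  ⇒ sig = ⟨4 | 0⟩
  P={4,6,7,10}:  v_{4} + v_{6} + v_{7} + v_{10} = v_{5}  ⇒ sig = ⟨4 | 1⟩
  P={4,6,8,10}:  v_{4} + v_{6} + v_{8} + v_{10} = v_{0}  ⇒ sig = ⟨4 | 1⟩

so the primitive-relation signature multiset is
    ⟨2 | 0⟩
    ⟨2 | 0⟩
    ⟨2 | 1⟩
    ⟨2 | 1⟩
    ⟨2 | 1 1⟩
    ⟨2 | 1 1⟩
    ⟨2 | 1 1 1⟩
    ⟨2 | 1 1 1⟩
    ⟨2 | 1 1 1⟩
    ⟨2 | 1 1 1⟩
    ⟨3 | 1⟩
    ⟨3 | 1⟩
    ⟨3 | 1 1⟩
    ⟨4 | 0⟩
    ⟨4 | 1⟩
    ⟨4 | 1⟩


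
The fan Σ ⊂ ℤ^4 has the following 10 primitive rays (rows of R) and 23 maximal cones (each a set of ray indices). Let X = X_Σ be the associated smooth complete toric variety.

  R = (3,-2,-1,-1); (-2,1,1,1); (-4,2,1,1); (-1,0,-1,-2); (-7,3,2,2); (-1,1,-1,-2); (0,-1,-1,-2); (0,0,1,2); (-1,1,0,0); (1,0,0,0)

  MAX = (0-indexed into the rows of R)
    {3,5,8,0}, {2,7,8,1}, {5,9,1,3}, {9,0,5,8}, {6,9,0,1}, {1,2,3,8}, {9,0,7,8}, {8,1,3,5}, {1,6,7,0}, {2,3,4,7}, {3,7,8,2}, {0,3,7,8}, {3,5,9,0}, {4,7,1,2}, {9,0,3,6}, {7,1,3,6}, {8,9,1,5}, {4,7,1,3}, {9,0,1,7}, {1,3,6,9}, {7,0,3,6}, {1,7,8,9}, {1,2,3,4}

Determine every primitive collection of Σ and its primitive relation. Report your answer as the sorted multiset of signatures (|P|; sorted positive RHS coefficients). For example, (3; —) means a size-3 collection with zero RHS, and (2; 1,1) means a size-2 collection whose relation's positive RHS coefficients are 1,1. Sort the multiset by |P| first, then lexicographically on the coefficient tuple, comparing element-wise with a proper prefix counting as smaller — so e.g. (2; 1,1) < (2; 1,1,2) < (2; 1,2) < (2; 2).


Minimal non-faces — 20 found among 10 rays, 23 max cones:

  P={5,7}:  v_{5} + v_{7} = v_{8}  ⇒ sig = (2; 1)
  P={6,8}:  v_{6} + v_{8} = v_{3}  ⇒ sig = (2; 1)
  P={0,2}:  v_{0} + v_{2} = v_{3} + v_{7}  ⇒ sig = (2; 1,1)
  P={2,9}:  v_{2} + v_{9} = v_{1} + v_{8}  ⇒ sig = (2; 1,1)
  P={4,9}:  v_{4} + v_{9} = v_{1} + v_{2}  ⇒ sig = (2; 1,1)
  P={4,5}:  v_{4} + v_{5} = v_{1} + v_{2} + v_{3} + v_{8}  ⇒ sig = (2; 1,1,1,1)
  P={2,5}:  v_{2} + v_{5} = v_{1} + v_{3} + 2·v_{8}  ⇒ sig = (2; 1,1,2)
  P={2,6}:  v_{2} + v_{6} = v_{1} + 2·v_{3} + v_{7}  ⇒ sig = (2; 1,1,2)
  P={5,6}:  v_{5} + v_{6} = 2·v_{3} + v_{9}  ⇒ sig = (2; 1,2)
  P={0,4}:  v_{0} + v_{4} = v_{1} + 2·v_{3} + 2·v_{7}  ⇒ sig = (2; 1,2,2)
  P={4,8}:  v_{4} + v_{8} = 2·v_{2}  ⇒ sig = (2; 2)
  P={4,6}:  v_{4} + v_{6} = 2·v_{1} + 3·v_{3} + 2·v_{7}  ⇒ sig = (2; 2,2,3)
  P={0,1,8}:  v_{0} + v_{1} + v_{8} = 0  ⇒ sig = (3; —)
  P={3,7,9}:  v_{3} + v_{7} + v_{9} = 0  ⇒ sig = (3; —)
  P={0,1,3}:  v_{0} + v_{1} + v_{3} = v_{6}  ⇒ sig = (3; 1)
  P={3,8,9}:  v_{3} + v_{8} + v_{9} = v_{5}  ⇒ sig = (3; 1)
  P={0,1,5}:  v_{0} + v_{1} + v_{5} = v_{3} + v_{9}  ⇒ sig = (3; 1,1)
  P={6,7,9}:  v_{6} + v_{7} + v_{9} = v_{0} + v_{1}  ⇒ sig = (3; 1,1)
  P={1,2,3,7}:  v_{1} + v_{2} + v_{3} + v_{7} = v_{4}  ⇒ sig = (4; 1)
  P={1,3,7,8}:  v_{1} + v_{3} + v_{7} + v_{8} = v_{2}  ⇒ sig = (4; 1)

Signatures (|P|; sorted positive RHS coefficients), sorted:
{ (2; 1) ×2,  (2; 1,1) ×3,  (2; 1,1,1,1),  (2; 1,1,2) ×2,  (2; 1,2),  (2; 1,2,2),  (2; 2),  (2; 2,2,3),  (3; —) ×2,  (3; 1) ×2,  (3; 1,1) ×2,  (4; 1) ×2 }


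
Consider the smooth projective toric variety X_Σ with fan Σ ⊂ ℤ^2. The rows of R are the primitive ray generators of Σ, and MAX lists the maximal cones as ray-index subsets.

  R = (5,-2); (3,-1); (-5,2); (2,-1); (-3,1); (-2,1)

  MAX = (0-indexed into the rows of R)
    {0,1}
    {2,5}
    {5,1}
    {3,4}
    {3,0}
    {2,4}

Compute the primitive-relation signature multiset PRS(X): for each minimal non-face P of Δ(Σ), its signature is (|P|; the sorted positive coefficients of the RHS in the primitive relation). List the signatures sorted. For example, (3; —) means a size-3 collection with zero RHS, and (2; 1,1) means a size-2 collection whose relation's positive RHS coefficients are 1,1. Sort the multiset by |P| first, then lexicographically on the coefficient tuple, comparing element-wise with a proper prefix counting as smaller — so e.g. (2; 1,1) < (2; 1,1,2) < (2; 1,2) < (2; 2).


9 collections generate NE(X_Σ); each relation:

  {0,2}:  v_{0} + v_{2} = 0 — sig = (2; —)
  {1,4}:  v_{1} + v_{4} = 0 — sig = (2; —)
  {3,5}:  v_{3} + v_{5} = 0 — sig = (2; —)
  {0,4}:  v_{0} + v_{4} = v_{3} — sig = (2; 1)
  {0,5}:  v_{0} + v_{5} = v_{1} — sig = (2; 1)
  {1,2}:  v_{1} + v_{2} = v_{5} — sig = (2; 1)
  {1,3}:  v_{1} + v_{3} = v_{0} — sig = (2; 1)
  {2,3}:  v_{2} + v_{3} = v_{4} — sig = (2; 1)
  {4,5}:  v_{4} + v_{5} = v_{2} — sig = (2; 1)

Signatures (|P|; sorted positive RHS coefficients), sorted:
{ (2; —) ×3,  (2; 1) ×6 }


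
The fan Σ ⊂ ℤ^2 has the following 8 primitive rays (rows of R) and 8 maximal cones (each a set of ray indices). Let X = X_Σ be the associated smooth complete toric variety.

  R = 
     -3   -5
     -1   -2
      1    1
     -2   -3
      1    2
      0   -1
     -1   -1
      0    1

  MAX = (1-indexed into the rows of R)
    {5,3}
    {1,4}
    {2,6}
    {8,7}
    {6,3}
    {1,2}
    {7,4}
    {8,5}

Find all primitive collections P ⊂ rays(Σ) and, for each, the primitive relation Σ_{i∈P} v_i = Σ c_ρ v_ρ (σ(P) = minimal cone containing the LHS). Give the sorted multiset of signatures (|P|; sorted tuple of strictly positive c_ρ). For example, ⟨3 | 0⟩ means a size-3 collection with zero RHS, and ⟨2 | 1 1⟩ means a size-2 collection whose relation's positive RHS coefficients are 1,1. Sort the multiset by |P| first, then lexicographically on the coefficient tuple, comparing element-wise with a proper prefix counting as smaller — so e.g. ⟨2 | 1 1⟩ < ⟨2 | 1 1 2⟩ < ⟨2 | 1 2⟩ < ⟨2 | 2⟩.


|primitive collections| = 20. Relations:

  P = {2,5}:  v_{2} + v_{5} = 0  ⟹  sig = ⟨2 | 0⟩
  P = {3,7}:  v_{3} + v_{7} = 0  ⟹  sig = ⟨2 | 0⟩
  P = {6,8}:  v_{6} + v_{8} = 0  ⟹  sig = ⟨2 | 0⟩
  P = {1,5}:  v_{1} + v_{5} = v_{4}  ⟹  sig = ⟨2 | 1⟩
  P = {2,3}:  v_{2} + v_{3} = v_{6}  ⟹  sig = ⟨2 | 1⟩
  P = {2,4}:  v_{2} + v_{4} = v_{1}  ⟹  sig = ⟨2 | 1⟩
  P = {2,7}:  v_{2} + v_{7} = v_{4}  ⟹  sig = ⟨2 | 1⟩
  P = {2,8}:  v_{2} + v_{8} = v_{7}  ⟹  sig = ⟨2 | 1⟩
  P = {3,4}:  v_{3} + v_{4} = v_{2}  ⟹  sig = ⟨2 | 1⟩
  P = {3,8}:  v_{3} + v_{8} = v_{5}  ⟹  sig = ⟨2 | 1⟩
  P = {4,5}:  v_{4} + v_{5} = v_{7}  ⟹  sig = ⟨2 | 1⟩
  P = {5,6}:  v_{5} + v_{6} = v_{3}  ⟹  sig = ⟨2 | 1⟩
  P = {5,7}:  v_{5} + v_{7} = v_{8}  ⟹  sig = ⟨2 | 1⟩
  P = {6,7}:  v_{6} + v_{7} = v_{2}  ⟹  sig = ⟨2 | 1⟩
  P = {1,8}:  v_{1} + v_{8} = v_{4} + v_{7}  ⟹  sig = ⟨2 | 1 1⟩
  P = {1,3}:  v_{1} + v_{3} = 2·v_{2}  ⟹  sig = ⟨2 | 2⟩
  P = {1,7}:  v_{1} + v_{7} = 2·v_{4}  ⟹  sig = ⟨2 | 2⟩
  P = {4,6}:  v_{4} + v_{6} = 2·v_{2}  ⟹  sig = ⟨2 | 2⟩
  P = {4,8}:  v_{4} + v_{8} = 2·v_{7}  ⟹  sig = ⟨2 | 2⟩
  P = {1,6}:  v_{1} + v_{6} = 3·v_{2}  ⟹  sig = ⟨2 | 3⟩

so the primitive-relation signature multiset is
    |P|=2: 20 collections, coeffs (), (), (), (1), (1), (1), (1), (1), (1), (1), (1), (1), (1), (1), (1,1), (2), (2), (2), (2), (3)


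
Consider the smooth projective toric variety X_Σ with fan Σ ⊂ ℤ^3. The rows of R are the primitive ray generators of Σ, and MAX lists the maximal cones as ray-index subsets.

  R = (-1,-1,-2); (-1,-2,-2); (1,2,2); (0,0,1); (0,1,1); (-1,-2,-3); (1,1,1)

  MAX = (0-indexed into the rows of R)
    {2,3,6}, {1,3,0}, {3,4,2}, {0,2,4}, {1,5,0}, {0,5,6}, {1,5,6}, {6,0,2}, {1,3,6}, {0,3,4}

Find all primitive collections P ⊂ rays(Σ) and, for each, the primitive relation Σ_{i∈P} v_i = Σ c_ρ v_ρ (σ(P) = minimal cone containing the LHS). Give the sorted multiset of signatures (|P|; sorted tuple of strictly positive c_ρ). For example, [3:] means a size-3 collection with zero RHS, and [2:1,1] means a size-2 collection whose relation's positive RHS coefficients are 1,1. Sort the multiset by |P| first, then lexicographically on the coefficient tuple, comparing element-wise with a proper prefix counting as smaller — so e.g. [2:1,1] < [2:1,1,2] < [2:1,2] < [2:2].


|primitive collections| = 9. Relations:

  {1,2}:  v_{1} + v_{2} = 0  so sig = [2:]
  {3,5}:  v_{3} + v_{5} = v_{1}  so sig = [2:1]
  {4,5}:  v_{4} + v_{5} = v_{0}  so sig = [2:1]
  {4,6}:  v_{4} + v_{6} = v_{2}  so sig = [2:1]
  {1,4}:  v_{1} + v_{4} = v_{0} + v_{3}  so sig = [2:1,1]
  {2,5}:  v_{2} + v_{5} = v_{0} + v_{6}  so sig = [2:1,1]
  {0,3,6}:  v_{0} + v_{3} + v_{6} = 0  so sig = [3:]
  {0,1,6}:  v_{0} + v_{1} + v_{6} = v_{5}  so sig = [3:1]
  {0,2,3}:  v_{0} + v_{2} + v_{3} = v_{4}  so sig = [3:1]

so the primitive-relation signature multiset is
    [2:]
    [2:1]
    [2:1]
    [2:1]
    [2:1,1]
    [2:1,1]
    [3:]
    [3:1]
    [3:1]


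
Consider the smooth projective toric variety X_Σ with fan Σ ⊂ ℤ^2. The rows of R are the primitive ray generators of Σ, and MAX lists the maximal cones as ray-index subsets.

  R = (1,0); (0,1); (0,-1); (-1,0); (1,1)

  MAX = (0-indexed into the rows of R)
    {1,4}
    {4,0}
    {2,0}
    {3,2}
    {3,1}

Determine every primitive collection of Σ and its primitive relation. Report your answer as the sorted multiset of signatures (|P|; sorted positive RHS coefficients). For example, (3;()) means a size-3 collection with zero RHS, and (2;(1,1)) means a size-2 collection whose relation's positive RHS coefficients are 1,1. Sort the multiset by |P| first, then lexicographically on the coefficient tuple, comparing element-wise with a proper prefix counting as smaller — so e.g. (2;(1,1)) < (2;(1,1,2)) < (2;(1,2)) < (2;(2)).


5 minimal non-faces of Δ(Σ) (on 5 rays):

  {0,3}:  v_{0} + v_{3} = 0 ; sig = (2;())
  {1,2}:  v_{1} + v_{2} = 0 ; sig = (2;())
  {0,1}:  v_{0} + v_{1} = v_{4} ; sig = (2;(1))
  {2,4}:  v_{2} + v_{4} = v_{0} ; sig = (2;(1))
  {3,4}:  v_{3} + v_{4} = v_{1} ; sig = (2;(1))

Sorted signature multiset PRS(X):
{ (2;()) ×2,  (2;(1)) ×3 }


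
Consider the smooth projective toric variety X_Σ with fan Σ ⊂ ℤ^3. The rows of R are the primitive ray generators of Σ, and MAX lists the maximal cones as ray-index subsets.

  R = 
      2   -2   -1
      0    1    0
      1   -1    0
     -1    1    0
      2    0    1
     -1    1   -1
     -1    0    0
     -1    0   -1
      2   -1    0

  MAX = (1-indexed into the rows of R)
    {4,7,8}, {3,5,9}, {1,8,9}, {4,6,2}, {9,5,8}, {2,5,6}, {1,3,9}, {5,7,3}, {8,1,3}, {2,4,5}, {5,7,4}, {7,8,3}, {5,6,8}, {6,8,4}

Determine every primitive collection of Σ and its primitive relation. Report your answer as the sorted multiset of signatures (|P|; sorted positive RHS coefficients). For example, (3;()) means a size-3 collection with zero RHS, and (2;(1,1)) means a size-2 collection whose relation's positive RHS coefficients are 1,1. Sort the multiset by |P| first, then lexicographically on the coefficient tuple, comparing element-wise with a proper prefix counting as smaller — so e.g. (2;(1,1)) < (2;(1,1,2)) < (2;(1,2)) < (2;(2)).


Δ(Σ) — 9 vertices, 20 min non-faces:

  • {3,4}:  v_{3} + v_{4} = 0  ⇒ sig = (2;())
  • {2,7}:  v_{2} + v_{7} = v_{4}  ⇒ sig = (2;(1))
  • {2,8}:  v_{2} + v_{8} = v_{6}  ⇒ sig = (2;(1))
  • {7,9}:  v_{7} + v_{9} = v_{3}  ⇒ sig = (2;(1))
  • {1,4}:  v_{1} + v_{4} = v_{8} + v_{9}  ⇒ sig = (2;(1,1))
  • {2,3}:  v_{2} + v_{3} = v_{5} + v_{8}  ⇒ sig = (2;(1,1))
  • {4,9}:  v_{4} + v_{9} = v_{5} + v_{8}  ⇒ sig = (2;(1,1))
  • {6,7}:  v_{6} + v_{7} = v_{4} + v_{8}  ⇒ sig = (2;(1,1))
  • {1,2}:  v_{1} + v_{2} = v_{5} + 2·v_{8} + v_{9}  ⇒ sig = (2;(1,1,2))
  • {1,6}:  v_{1} + v_{6} = v_{5} + 3·v_{8} + v_{9}  ⇒ sig = (2;(1,1,3))
  • {1,7}:  v_{1} + v_{7} = 2·v_{3} + v_{8}  ⇒ sig = (2;(1,2))
  • {3,6}:  v_{3} + v_{6} = v_{5} + 2·v_{8}  ⇒ sig = (2;(1,2))
  • {1,5}:  v_{1} + v_{5} = 2·v_{9}  ⇒ sig = (2;(2))
  • {2,9}:  v_{2} + v_{9} = 2·v_{5} + 2·v_{8}  ⇒ sig = (2;(2,2))
  • {6,9}:  v_{6} + v_{9} = 2·v_{5} + 3·v_{8}  ⇒ sig = (2;(2,3))
  • {5,7,8}:  v_{5} + v_{7} + v_{8} = 0  ⇒ sig = (3;())
  • {3,5,8}:  v_{3} + v_{5} + v_{8} = v_{9}  ⇒ sig = (3;(1))
  • {3,8,9}:  v_{3} + v_{8} + v_{9} = v_{1}  ⇒ sig = (3;(1))
  • {4,5,8}:  v_{4} + v_{5} + v_{8} = v_{2}  ⇒ sig = (3;(1))
  • {4,5,6}:  v_{4} + v_{5} + v_{6} = 2·v_{2}  ⇒ sig = (3;(2))

Sorted signature multiset PRS(X):
    |P|=2: 15 collections, coeffs (), (1), (1), (1), (1,1), (1,1), (1,1), (1,1), (1,1,2), (1,1,3), (1,2), (1,2), (2), (2,2), (2,3)
    |P|=3: 5 collections, coeffs (), (1), (1), (1), (2)


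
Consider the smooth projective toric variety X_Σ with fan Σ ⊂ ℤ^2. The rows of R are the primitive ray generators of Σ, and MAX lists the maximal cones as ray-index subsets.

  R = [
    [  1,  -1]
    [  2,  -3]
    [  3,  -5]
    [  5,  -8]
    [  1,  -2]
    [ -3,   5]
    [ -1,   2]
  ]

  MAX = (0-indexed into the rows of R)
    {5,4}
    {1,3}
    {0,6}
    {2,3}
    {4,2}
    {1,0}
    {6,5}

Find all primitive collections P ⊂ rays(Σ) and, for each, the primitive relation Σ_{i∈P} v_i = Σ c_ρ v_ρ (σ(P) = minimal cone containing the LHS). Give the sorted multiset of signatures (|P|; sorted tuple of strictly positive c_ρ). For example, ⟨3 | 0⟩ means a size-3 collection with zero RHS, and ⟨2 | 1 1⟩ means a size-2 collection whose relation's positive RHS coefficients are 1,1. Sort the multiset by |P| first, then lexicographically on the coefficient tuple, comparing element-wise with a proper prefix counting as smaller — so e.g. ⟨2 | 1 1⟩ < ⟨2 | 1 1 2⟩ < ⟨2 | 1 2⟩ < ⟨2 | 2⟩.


Primitive collections (14):

  P={2,5}:  v_{2} + v_{5} = 0  ⇒ sig = ⟨2 | 0⟩
  P={4,6}:  v_{4} + v_{6} = 0  ⇒ sig = ⟨2 | 0⟩
  P={0,4}:  v_{0} + v_{4} = v_{1}  ⇒ sig = ⟨2 | 1⟩
  P={1,2}:  v_{1} + v_{2} = v_{3}  ⇒ sig = ⟨2 | 1⟩
  P={1,4}:  v_{1} + v_{4} = v_{2}  ⇒ sig = ⟨2 | 1⟩
  P={1,5}:  v_{1} + v_{5} = v_{6}  ⇒ sig = ⟨2 | 1⟩
  P={1,6}:  v_{1} + v_{6} = v_{0}  ⇒ sig = ⟨2 | 1⟩
  P={2,6}:  v_{2} + v_{6} = v_{1}  ⇒ sig = ⟨2 | 1⟩
  P={3,5}:  v_{3} + v_{5} = v_{1}  ⇒ sig = ⟨2 | 1⟩
  P={0,2}:  v_{0} + v_{2} = 2·v_{1}  ⇒ sig = ⟨2 | 2⟩
  P={0,5}:  v_{0} + v_{5} = 2·v_{6}  ⇒ sig = ⟨2 | 2⟩
  P={3,4}:  v_{3} + v_{4} = 2·v_{2}  ⇒ sig = ⟨2 | 2⟩
  P={3,6}:  v_{3} + v_{6} = 2·v_{1}  ⇒ sig = ⟨2 | 2⟩
  P={0,3}:  v_{0} + v_{3} = 3·v_{1}  ⇒ sig = ⟨2 | 3⟩

so the primitive-relation signature multiset is
[⟨2 | 0⟩, ⟨2 | 0⟩, ⟨2 | 1⟩, ⟨2 | 1⟩, ⟨2 | 1⟩, ⟨2 | 1⟩, ⟨2 | 1⟩, ⟨2 | 1⟩, ⟨2 | 1⟩, ⟨2 | 2⟩, ⟨2 | 2⟩, ⟨2 | 2⟩, ⟨2 | 2⟩, ⟨2 | 3⟩]


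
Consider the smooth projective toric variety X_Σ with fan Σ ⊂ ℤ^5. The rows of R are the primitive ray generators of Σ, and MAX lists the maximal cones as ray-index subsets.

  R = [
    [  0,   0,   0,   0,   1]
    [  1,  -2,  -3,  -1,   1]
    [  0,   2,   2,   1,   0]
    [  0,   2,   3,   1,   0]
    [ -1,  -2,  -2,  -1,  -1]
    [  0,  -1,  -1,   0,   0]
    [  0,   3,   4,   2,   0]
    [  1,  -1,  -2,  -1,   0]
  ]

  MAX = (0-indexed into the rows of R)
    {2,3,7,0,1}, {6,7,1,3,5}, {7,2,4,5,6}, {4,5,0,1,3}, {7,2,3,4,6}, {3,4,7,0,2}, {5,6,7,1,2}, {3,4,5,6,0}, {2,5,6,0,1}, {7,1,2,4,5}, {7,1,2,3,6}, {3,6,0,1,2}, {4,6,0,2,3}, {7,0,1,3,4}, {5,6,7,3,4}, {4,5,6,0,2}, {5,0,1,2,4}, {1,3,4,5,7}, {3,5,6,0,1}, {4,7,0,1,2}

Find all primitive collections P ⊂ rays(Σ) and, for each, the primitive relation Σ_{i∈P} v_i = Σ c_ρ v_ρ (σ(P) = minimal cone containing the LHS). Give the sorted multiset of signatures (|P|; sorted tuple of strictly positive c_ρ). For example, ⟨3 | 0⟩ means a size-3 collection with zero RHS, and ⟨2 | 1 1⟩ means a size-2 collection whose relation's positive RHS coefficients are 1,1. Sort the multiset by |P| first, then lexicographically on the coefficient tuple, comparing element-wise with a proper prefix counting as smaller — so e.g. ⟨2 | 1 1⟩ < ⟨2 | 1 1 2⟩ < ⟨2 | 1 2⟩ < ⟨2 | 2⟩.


Δ(Σ) — 8 vertices, 5 min non-faces:

  • {0,5,7}:  v_{0} + v_{5} + v_{7} = v_{1}  ⇒ sig = ⟨3 | 1⟩
  • {1,4,6}:  v_{1} + v_{4} + v_{6} = v_{5}  ⇒ sig = ⟨3 | 1⟩
  • {2,3,5}:  v_{2} + v_{3} + v_{5} = v_{6}  ⇒ sig = ⟨3 | 1⟩
  • {0,6,7}:  v_{0} + v_{6} + v_{7} = v_{1} + v_{2} + v_{3}  ⇒ sig = ⟨3 | 1 1 1⟩
  • {1,2,3,4}:  v_{1} + v_{2} + v_{3} + v_{4} = 0  ⇒ sig = ⟨4 | 0⟩

so the primitive-relation signature multiset is
    ⟨3 | 1⟩
    ⟨3 | 1⟩
    ⟨3 | 1⟩
    ⟨3 | 1 1 1⟩
    ⟨4 | 0⟩


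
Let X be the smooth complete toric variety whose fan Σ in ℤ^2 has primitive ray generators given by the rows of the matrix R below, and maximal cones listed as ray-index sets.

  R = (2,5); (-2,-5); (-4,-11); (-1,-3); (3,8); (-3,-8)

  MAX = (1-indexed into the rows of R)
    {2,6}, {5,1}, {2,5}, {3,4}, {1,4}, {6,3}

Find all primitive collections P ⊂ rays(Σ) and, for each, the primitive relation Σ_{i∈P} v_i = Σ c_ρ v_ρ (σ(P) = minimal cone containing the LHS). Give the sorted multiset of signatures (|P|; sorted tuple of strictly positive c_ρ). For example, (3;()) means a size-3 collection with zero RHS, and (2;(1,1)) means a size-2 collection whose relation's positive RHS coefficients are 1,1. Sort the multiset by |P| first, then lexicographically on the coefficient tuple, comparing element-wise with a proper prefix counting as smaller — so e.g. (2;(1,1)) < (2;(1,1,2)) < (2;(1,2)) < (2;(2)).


9 collections generate NE(X_Σ); each relation:

  {1,2}:  v_{1} + v_{2} = 0 — sig = (2;())
  {5,6}:  v_{5} + v_{6} = 0 — sig = (2;())
  {1,6}:  v_{1} + v_{6} = v_{4} — sig = (2;(1))
  {2,4}:  v_{2} + v_{4} = v_{6} — sig = (2;(1))
  {3,5}:  v_{3} + v_{5} = v_{4} — sig = (2;(1))
  {4,5}:  v_{4} + v_{5} = v_{1} — sig = (2;(1))
  {4,6}:  v_{4} + v_{6} = v_{3} — sig = (2;(1))
  {1,3}:  v_{1} + v_{3} = 2·v_{4} — sig = (2;(2))
  {2,3}:  v_{2} + v_{3} = 2·v_{6} — sig = (2;(2))

Sorted signature multiset PRS(X):
[(2;()), (2;()), (2;(1)), (2;(1)), (2;(1)), (2;(1)), (2;(1)), (2;(2)), (2;(2))]


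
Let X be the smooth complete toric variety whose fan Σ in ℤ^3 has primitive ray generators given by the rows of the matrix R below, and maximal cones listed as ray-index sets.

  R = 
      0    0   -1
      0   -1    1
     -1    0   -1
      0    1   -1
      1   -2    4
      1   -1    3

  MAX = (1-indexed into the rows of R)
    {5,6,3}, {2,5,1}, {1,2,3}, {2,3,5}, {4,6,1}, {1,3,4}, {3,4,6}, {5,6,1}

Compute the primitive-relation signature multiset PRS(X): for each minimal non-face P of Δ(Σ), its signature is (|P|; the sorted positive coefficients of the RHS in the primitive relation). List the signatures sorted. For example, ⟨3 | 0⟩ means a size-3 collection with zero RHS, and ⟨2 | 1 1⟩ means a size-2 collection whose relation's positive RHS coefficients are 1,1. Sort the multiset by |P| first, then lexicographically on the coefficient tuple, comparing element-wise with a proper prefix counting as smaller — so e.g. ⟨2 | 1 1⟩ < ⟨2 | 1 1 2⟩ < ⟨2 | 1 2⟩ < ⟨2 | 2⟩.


Primitive collections (5):

  • {2,4}:  v_{2} + v_{4} = 0  so sig = ⟨2 | 0⟩
  • {2,6}:  v_{2} + v_{6} = v_{5}  so sig = ⟨2 | 1⟩
  • {4,5}:  v_{4} + v_{5} = v_{6}  so sig = ⟨2 | 1⟩
  • {1,3,6}:  v_{1} + v_{3} + v_{6} = v_{2}  so sig = ⟨3 | 1⟩
  • {1,3,5}:  v_{1} + v_{3} + v_{5} = 2·v_{2}  so sig = ⟨3 | 2⟩

Hence PRS(X_Σ) =
[⟨2 | 0⟩, ⟨2 | 1⟩, ⟨2 | 1⟩, ⟨3 | 1⟩, ⟨3 | 2⟩]


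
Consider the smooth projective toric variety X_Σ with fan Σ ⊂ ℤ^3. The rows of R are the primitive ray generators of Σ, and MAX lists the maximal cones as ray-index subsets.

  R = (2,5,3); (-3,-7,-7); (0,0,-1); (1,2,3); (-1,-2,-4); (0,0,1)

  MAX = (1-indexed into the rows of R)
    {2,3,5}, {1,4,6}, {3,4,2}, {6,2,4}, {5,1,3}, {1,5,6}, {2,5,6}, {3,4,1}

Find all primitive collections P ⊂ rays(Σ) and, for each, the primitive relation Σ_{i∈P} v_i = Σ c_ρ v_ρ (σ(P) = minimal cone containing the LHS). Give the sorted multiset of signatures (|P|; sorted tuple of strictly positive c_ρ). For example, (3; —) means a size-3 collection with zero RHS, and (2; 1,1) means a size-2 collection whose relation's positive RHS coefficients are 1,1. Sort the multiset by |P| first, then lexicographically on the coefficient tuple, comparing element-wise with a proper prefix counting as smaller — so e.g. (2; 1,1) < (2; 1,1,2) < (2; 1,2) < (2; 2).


Minimal non-faces — 3 found among 6 rays, 8 max cones:

  P = {3,6}:  v_{3} + v_{6} = 0 ; sig = (2; —)
  P = {1,2}:  v_{1} + v_{2} = v_{5} ; sig = (2; 1)
  P = {4,5}:  v_{4} + v_{5} = v_{3} ; sig = (2; 1)

so the primitive-relation signature multiset is
    |P|=2: 3 collections, coeffs (), (1), (1)


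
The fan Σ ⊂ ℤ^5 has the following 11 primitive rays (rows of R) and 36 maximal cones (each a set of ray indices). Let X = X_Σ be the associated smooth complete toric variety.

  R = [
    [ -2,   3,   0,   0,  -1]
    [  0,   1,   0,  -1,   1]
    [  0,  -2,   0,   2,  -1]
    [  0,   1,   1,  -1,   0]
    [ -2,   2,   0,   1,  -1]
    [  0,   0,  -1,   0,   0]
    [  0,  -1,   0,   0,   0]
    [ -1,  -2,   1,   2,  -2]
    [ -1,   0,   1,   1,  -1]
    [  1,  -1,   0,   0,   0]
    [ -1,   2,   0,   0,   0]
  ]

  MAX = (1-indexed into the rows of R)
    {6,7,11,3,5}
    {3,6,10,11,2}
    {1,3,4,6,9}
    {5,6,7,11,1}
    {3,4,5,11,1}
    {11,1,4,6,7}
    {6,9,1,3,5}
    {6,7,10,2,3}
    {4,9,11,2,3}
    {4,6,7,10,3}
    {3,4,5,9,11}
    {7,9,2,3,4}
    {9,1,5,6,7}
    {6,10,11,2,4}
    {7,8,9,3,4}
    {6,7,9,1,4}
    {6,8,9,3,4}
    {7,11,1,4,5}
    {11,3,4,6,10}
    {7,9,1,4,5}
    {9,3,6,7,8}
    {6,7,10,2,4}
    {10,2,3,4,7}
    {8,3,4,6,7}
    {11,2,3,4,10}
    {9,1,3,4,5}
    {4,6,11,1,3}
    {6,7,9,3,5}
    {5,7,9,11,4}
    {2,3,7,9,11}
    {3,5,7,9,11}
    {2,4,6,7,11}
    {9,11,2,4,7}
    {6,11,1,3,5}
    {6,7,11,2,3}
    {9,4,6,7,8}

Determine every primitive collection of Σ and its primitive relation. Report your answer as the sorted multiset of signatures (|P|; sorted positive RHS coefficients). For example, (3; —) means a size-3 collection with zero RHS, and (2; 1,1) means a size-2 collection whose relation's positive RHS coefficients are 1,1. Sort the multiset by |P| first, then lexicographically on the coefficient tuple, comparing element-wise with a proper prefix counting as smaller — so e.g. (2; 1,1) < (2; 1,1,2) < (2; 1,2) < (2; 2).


Σ has 20 primitive collections:

  P = {2,8}:  v_{2} + v_{8} = v_{7} + v_{9} ; sig = (2; 1,1)
  P = {9,10}:  v_{9} + v_{10} = v_{3} + v_{4} ; sig = (2; 1,1)
  P = {5,10}:  v_{5} + v_{10} = v_{3} + v_{4} + v_{6} + v_{11} ; sig = (2; 1,1,1,1)
  P = {1,2}:  v_{1} + v_{2} = v_{4} + v_{6} + v_{7} + 2·v_{11} ; sig = (2; 1,1,1,2)
  P = {1,10}:  v_{1} + v_{10} = v_{3} + 2·v_{4} + 2·v_{6} + v_{11} ; sig = (2; 1,1,2,2)
  P = {8,10}:  v_{8} + v_{10} = 2·v_{3} + 2·v_{4} + v_{6} + v_{7} ; sig = (2; 1,1,2,2)
  P = {2,5}:  v_{2} + v_{5} = v_{7} + 2·v_{11} ; sig = (2; 1,2)
  P = {8,11}:  v_{8} + v_{11} = v_{6} + 2·v_{9} ; sig = (2; 1,2)
  P = {1,8}:  v_{1} + v_{8} = v_{4} + 3·v_{6} + 3·v_{9} ; sig = (2; 1,3,3)
  P = {5,8}:  v_{5} + v_{8} = 2·v_{6} + 3·v_{9} ; sig = (2; 2,3)
  P = {7,10,11}:  v_{7} + v_{10} + v_{11} = 0 ; sig = (3; —)
  P = {4,5,6}:  v_{4} + v_{5} + v_{6} = v_{1} ; sig = (3; 1)
  P = {6,9,11}:  v_{6} + v_{9} + v_{11} = v_{5} ; sig = (3; 1)
  P = {2,6,9}:  v_{2} + v_{6} + v_{9} = v_{7} + v_{11} ; sig = (3; 1,1)
  P = {1,9,11}:  v_{1} + v_{9} + v_{11} = v_{4} + 2·v_{5} ; sig = (3; 1,2)
  P = {1,3,7}:  v_{1} + v_{3} + v_{7} = 2·v_{6} + 2·v_{9} ; sig = (3; 2,2)
  P = {2,3,4,6}:  v_{2} + v_{3} + v_{4} + v_{6} = 0 ; sig = (4; —)
  P = {3,4,7,11}:  v_{3} + v_{4} + v_{7} + v_{11} = v_{9} ; sig = (4; 1)
  P = {3,4,5,7}:  v_{3} + v_{4} + v_{5} + v_{7} = v_{6} + 2·v_{9} ; sig = (4; 1,2)
  P = {3,4,6,7,9}:  v_{3} + v_{4} + v_{6} + v_{7} + v_{9} = v_{8} ; sig = (5; 1)

Sorted signature multiset PRS(X):
    |P|=2: 10 collections, coeffs (1,1), (1,1), (1,1,1,1), (1,1,1,2), (1,1,2,2), (1,1,2,2), (1,2), (1,2), (1,3,3), (2,3)
    |P|=3: 6 collections, coeffs (), (1), (1), (1,1), (1,2), (2,2)
    |P|=4: 3 collections, coeffs (), (1), (1,2)
    |P|=5: 1 collection, coeffs (1)


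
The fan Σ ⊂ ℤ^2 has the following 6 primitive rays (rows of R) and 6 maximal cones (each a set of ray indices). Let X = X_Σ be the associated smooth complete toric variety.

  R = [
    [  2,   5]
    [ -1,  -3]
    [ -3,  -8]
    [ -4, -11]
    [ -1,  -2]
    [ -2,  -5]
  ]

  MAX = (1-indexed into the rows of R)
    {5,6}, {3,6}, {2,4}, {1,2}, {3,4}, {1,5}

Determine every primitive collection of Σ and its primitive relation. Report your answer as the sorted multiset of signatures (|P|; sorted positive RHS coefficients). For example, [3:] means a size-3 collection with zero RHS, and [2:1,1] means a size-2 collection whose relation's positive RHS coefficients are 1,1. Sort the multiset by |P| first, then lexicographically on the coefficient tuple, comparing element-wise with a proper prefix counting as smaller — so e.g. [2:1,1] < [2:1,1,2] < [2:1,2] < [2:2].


Σ has 9 primitive collections:

  P={1,6}:  v_{1} + v_{6} = 0 — sig = [2:]
  P={1,3}:  v_{1} + v_{3} = v_{2} — sig = [2:1]
  P={2,3}:  v_{2} + v_{3} = v_{4} — sig = [2:1]
  P={2,5}:  v_{2} + v_{5} = v_{6} — sig = [2:1]
  P={2,6}:  v_{2} + v_{6} = v_{3} — sig = [2:1]
  P={4,5}:  v_{4} + v_{5} = v_{3} + v_{6} — sig = [2:1,1]
  P={1,4}:  v_{1} + v_{4} = 2·v_{2} — sig = [2:2]
  P={3,5}:  v_{3} + v_{5} = 2·v_{6} — sig = [2:2]
  P={4,6}:  v_{4} + v_{6} = 2·v_{3} — sig = [2:2]

Hence PRS(X_Σ) =
    |P|=2: 9 collections, coeffs (), (1), (1), (1), (1), (1,1), (2), (2), (2)


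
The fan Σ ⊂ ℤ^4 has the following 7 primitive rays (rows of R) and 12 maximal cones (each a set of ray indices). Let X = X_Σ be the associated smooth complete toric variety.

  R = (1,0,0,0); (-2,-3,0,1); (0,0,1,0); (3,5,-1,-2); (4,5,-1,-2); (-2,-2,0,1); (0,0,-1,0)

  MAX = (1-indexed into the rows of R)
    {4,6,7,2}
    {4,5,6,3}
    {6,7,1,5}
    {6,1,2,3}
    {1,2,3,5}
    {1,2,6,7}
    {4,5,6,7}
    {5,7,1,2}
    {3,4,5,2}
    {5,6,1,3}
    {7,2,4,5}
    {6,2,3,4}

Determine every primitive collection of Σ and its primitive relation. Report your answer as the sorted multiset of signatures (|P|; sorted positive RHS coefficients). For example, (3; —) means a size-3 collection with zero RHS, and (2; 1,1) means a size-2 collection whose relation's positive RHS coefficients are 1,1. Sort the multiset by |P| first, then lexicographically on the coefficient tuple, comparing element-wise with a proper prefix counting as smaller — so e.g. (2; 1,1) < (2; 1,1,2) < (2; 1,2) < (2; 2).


Σ has 3 primitive collections:

  • {3,7}:  v_{3} + v_{7} = 0 — sig = (2; —)
  • {1,4}:  v_{1} + v_{4} = v_{5} — sig = (2; 1)
  • {2,5,6}:  v_{2} + v_{5} + v_{6} = v_{7} — sig = (3; 1)

Sorted signature multiset PRS(X):
{ (2; —),  (2; 1),  (3; 1) }


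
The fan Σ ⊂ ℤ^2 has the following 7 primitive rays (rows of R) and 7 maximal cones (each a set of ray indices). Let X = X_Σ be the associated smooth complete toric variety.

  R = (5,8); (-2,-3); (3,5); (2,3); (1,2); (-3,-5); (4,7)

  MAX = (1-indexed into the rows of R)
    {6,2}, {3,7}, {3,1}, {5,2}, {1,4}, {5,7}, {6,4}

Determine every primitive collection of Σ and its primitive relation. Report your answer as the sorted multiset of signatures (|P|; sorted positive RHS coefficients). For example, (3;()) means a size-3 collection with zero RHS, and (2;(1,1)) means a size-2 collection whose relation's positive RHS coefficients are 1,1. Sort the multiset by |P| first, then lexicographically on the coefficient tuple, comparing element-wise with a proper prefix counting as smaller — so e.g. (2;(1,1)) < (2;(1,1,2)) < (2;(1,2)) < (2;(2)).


Σ has 14 primitive collections:

  {2,4}:  v_{2} + v_{4} = 0  ⇒ sig = (2;())
  {3,6}:  v_{3} + v_{6} = 0  ⇒ sig = (2;())
  {1,2}:  v_{1} + v_{2} = v_{3}  ⇒ sig = (2;(1))
  {1,6}:  v_{1} + v_{6} = v_{4}  ⇒ sig = (2;(1))
  {2,3}:  v_{2} + v_{3} = v_{5}  ⇒ sig = (2;(1))
  {3,4}:  v_{3} + v_{4} = v_{1}  ⇒ sig = (2;(1))
  {3,5}:  v_{3} + v_{5} = v_{7}  ⇒ sig = (2;(1))
  {4,5}:  v_{4} + v_{5} = v_{3}  ⇒ sig = (2;(1))
  {5,6}:  v_{5} + v_{6} = v_{2}  ⇒ sig = (2;(1))
  {6,7}:  v_{6} + v_{7} = v_{5}  ⇒ sig = (2;(1))
  {1,5}:  v_{1} + v_{5} = 2·v_{3}  ⇒ sig = (2;(2))
  {2,7}:  v_{2} + v_{7} = 2·v_{5}  ⇒ sig = (2;(2))
  {4,7}:  v_{4} + v_{7} = 2·v_{3}  ⇒ sig = (2;(2))
  {1,7}:  v_{1} + v_{7} = 3·v_{3}  ⇒ sig = (2;(3))

so the primitive-relation signature multiset is
    |P|=2: 14 collections, coeffs (), (), (1), (1), (1), (1), (1), (1), (1), (1), (2), (2), (2), (3)


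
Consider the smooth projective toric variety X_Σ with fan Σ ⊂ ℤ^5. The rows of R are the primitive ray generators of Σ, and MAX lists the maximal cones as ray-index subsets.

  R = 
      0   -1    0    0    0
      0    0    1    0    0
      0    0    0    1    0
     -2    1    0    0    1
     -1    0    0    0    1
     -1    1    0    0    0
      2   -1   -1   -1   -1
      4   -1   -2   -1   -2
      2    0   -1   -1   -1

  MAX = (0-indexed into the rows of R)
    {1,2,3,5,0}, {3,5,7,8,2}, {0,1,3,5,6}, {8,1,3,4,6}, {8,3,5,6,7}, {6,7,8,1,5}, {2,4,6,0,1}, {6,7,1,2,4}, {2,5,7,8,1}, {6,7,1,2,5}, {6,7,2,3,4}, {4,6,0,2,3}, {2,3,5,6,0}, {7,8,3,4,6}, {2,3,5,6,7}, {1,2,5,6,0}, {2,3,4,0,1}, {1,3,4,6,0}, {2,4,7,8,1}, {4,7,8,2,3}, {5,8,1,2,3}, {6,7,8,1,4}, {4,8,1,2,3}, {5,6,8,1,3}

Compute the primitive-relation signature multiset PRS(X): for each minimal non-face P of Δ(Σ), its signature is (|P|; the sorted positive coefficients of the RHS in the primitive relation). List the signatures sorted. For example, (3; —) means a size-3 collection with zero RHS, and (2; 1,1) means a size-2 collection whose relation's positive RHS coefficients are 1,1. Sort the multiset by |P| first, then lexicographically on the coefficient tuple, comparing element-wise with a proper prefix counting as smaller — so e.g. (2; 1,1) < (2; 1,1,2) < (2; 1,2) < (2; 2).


|primitive collections| = 6. Relations:

  P = {0,8}:  v_{0} + v_{8} = v_{6} ; sig = (2; 1)
  P = {4,5}:  v_{4} + v_{5} = v_{3} ; sig = (2; 1)
  P = {0,7}:  v_{0} + v_{7} = v_{2} + 2·v_{6} ; sig = (2; 1,2)
  P = {1,3,7}:  v_{1} + v_{3} + v_{7} = v_{8} ; sig = (3; 1)
  P = {2,6,8}:  v_{2} + v_{6} + v_{8} = v_{7} ; sig = (3; 1)
  P = {1,2,3,6}:  v_{1} + v_{2} + v_{3} + v_{6} = 0 ; sig = (4; —)

Hence PRS(X_Σ) =
{ (2; 1) ×2,  (2; 1,2),  (3; 1) ×2,  (4; —) }


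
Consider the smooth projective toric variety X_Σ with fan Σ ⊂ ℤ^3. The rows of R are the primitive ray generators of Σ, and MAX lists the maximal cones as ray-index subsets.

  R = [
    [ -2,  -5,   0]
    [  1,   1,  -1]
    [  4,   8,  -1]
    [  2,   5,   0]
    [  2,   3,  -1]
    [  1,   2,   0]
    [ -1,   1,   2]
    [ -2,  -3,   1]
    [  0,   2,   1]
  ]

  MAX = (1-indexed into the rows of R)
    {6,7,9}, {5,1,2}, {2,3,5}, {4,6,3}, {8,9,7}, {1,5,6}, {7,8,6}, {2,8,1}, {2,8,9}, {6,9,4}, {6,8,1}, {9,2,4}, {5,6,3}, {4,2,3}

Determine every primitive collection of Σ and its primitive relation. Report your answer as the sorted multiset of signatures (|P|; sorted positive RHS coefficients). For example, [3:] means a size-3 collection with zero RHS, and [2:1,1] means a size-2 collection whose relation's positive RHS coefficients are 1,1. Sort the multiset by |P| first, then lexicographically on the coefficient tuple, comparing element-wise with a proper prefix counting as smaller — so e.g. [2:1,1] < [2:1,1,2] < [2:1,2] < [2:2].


Primitive collections (16):

  P={1,4}:  v_{1} + v_{4} = 0 — sig = [2:]
  P={5,8}:  v_{5} + v_{8} = 0 — sig = [2:]
  P={1,3}:  v_{1} + v_{3} = v_{5} — sig = [2:1]
  P={1,9}:  v_{1} + v_{9} = v_{8} — sig = [2:1]
  P={2,6}:  v_{2} + v_{6} = v_{5} — sig = [2:1]
  P={2,7}:  v_{2} + v_{7} = v_{9} — sig = [2:1]
  P={3,8}:  v_{3} + v_{8} = v_{4} — sig = [2:1]
  P={4,5}:  v_{4} + v_{5} = v_{3} — sig = [2:1]
  P={4,8}:  v_{4} + v_{8} = v_{9} — sig = [2:1]
  P={5,9}:  v_{5} + v_{9} = v_{4} — sig = [2:1]
  P={5,7}:  v_{5} + v_{7} = v_{6} + v_{9} — sig = [2:1,1]
  P={3,7}:  v_{3} + v_{7} = v_{4} + v_{6} + v_{9} — sig = [2:1,1,1]
  P={1,7}:  v_{1} + v_{7} = v_{6} + 2·v_{8} — sig = [2:1,2]
  P={4,7}:  v_{4} + v_{7} = v_{6} + 2·v_{9} — sig = [2:1,2]
  P={3,9}:  v_{3} + v_{9} = 2·v_{4} — sig = [2:2]
  P={6,8,9}:  v_{6} + v_{8} + v_{9} = v_{7} — sig = [3:1]

Sorted signature multiset PRS(X):
{ [2:] ×2,  [2:1] ×8,  [2:1,1],  [2:1,1,1],  [2:1,2] ×2,  [2:2],  [3:1] }


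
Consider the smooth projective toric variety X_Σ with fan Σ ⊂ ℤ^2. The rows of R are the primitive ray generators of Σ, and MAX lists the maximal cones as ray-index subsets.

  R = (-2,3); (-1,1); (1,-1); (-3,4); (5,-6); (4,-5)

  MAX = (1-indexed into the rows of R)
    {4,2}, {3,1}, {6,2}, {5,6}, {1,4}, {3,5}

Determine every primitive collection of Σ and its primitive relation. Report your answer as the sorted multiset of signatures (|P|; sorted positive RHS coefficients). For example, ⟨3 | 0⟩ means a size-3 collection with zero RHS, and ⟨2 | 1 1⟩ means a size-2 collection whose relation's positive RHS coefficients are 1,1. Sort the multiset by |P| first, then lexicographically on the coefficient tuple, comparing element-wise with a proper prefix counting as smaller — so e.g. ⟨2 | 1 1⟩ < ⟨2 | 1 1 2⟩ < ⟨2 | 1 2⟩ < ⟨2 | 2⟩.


The 9 primitive collections of Σ (r=6, n=2):

  {2,3}:  v_{2} + v_{3} = 0 — sig = ⟨2 | 0⟩
  {1,2}:  v_{1} + v_{2} = v_{4} — sig = ⟨2 | 1⟩
  {2,5}:  v_{2} + v_{5} = v_{6} — sig = ⟨2 | 1⟩
  {3,4}:  v_{3} + v_{4} = v_{1} — sig = ⟨2 | 1⟩
  {3,6}:  v_{3} + v_{6} = v_{5} — sig = ⟨2 | 1⟩
  {4,6}:  v_{4} + v_{6} = v_{3} — sig = ⟨2 | 1⟩
  {1,6}:  v_{1} + v_{6} = 2·v_{3} — sig = ⟨2 | 2⟩
  {4,5}:  v_{4} + v_{5} = 2·v_{3} — sig = ⟨2 | 2⟩
  {1,5}:  v_{1} + v_{5} = 3·v_{3} — sig = ⟨2 | 3⟩

Signatures (|P|; sorted positive RHS coefficients), sorted:
{ ⟨2 | 0⟩,  ⟨2 | 1⟩ ×5,  ⟨2 | 2⟩ ×2,  ⟨2 | 3⟩ }


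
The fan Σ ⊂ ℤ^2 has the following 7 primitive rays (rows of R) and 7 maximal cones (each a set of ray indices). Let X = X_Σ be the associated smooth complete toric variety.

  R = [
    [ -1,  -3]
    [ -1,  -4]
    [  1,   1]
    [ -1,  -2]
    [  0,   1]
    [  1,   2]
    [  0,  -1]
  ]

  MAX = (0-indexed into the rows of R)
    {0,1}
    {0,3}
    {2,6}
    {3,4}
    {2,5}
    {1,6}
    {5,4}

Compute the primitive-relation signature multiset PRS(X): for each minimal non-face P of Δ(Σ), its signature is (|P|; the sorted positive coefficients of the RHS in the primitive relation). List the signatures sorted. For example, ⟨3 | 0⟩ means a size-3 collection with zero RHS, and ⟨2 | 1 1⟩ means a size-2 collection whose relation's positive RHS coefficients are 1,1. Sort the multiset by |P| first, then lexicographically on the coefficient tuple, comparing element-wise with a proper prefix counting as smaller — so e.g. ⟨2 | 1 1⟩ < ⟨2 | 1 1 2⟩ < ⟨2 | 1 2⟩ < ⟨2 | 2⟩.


Primitive collections (14):

  P={3,5}:  v_{3} + v_{5} = 0  ⇒ sig = ⟨2 | 0⟩
  P={4,6}:  v_{4} + v_{6} = 0  ⇒ sig = ⟨2 | 0⟩
  P={0,4}:  v_{0} + v_{4} = v_{3}  ⇒ sig = ⟨2 | 1⟩
  P={0,5}:  v_{0} + v_{5} = v_{6}  ⇒ sig = ⟨2 | 1⟩
  P={0,6}:  v_{0} + v_{6} = v_{1}  ⇒ sig = ⟨2 | 1⟩
  P={1,4}:  v_{1} + v_{4} = v_{0}  ⇒ sig = ⟨2 | 1⟩
  P={2,3}:  v_{2} + v_{3} = v_{6}  ⇒ sig = ⟨2 | 1⟩
  P={2,4}:  v_{2} + v_{4} = v_{5}  ⇒ sig = ⟨2 | 1⟩
  P={3,6}:  v_{3} + v_{6} = v_{0}  ⇒ sig = ⟨2 | 1⟩
  P={5,6}:  v_{5} + v_{6} = v_{2}  ⇒ sig = ⟨2 | 1⟩
  P={0,2}:  v_{0} + v_{2} = 2·v_{6}  ⇒ sig = ⟨2 | 2⟩
  P={1,3}:  v_{1} + v_{3} = 2·v_{0}  ⇒ sig = ⟨2 | 2⟩
  P={1,5}:  v_{1} + v_{5} = 2·v_{6}  ⇒ sig = ⟨2 | 2⟩
  P={1,2}:  v_{1} + v_{2} = 3·v_{6}  ⇒ sig = ⟨2 | 3⟩

Hence PRS(X_Σ) =
    |P|=2: 14 collections, coeffs (), (), (1), (1), (1), (1), (1), (1), (1), (1), (2), (2), (2), (3)


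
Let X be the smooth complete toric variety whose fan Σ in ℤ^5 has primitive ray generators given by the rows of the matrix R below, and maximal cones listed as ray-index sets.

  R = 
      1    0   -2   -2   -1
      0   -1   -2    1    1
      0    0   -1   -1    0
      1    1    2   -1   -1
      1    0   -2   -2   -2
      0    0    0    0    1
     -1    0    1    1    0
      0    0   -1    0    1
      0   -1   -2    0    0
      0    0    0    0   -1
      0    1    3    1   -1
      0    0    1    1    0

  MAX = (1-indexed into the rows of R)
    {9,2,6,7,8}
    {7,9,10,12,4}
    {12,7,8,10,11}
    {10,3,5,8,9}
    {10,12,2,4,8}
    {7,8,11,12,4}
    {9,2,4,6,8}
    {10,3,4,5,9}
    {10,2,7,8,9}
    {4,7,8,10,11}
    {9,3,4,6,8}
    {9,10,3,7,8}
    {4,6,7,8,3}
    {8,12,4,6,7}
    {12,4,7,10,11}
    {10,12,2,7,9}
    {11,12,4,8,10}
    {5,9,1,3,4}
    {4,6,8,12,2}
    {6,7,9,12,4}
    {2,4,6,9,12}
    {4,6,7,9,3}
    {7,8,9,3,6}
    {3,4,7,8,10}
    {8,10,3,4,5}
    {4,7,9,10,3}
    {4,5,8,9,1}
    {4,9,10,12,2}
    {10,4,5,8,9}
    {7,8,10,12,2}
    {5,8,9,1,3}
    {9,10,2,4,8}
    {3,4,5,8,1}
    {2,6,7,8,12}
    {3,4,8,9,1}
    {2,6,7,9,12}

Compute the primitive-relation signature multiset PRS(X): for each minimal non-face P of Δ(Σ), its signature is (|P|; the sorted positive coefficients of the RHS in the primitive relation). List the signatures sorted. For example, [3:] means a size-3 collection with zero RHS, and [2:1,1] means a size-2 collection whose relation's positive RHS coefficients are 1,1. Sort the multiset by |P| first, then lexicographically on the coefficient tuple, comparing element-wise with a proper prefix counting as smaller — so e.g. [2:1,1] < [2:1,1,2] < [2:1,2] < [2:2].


Σ has 24 primitive collections:

  P = {3,12}:  v_{3} + v_{12} = 0 — sig = [2:]
  P = {6,10}:  v_{6} + v_{10} = 0 — sig = [2:]
  P = {1,10}:  v_{1} + v_{10} = v_{5} — sig = [2:1]
  P = {5,6}:  v_{5} + v_{6} = v_{1} — sig = [2:1]
  P = {1,7}:  v_{1} + v_{7} = v_{3} + v_{10} — sig = [2:1,1]
  P = {2,3}:  v_{2} + v_{3} = v_{8} + v_{9} — sig = [2:1,1]
  P = {9,11}:  v_{9} + v_{11} = v_{10} + v_{12} — sig = [2:1,1]
  P = {1,6}:  v_{1} + v_{6} = v_{3} + v_{4} + v_{8} + v_{9} — sig = [2:1,1,1,1]
  P = {1,12}:  v_{1} + v_{12} = v_{4} + v_{8} + v_{9} + v_{10} — sig = [2:1,1,1,1]
  P = {3,11}:  v_{3} + v_{11} = v_{4} + v_{7} + v_{8} + v_{10} — sig = [2:1,1,1,1]
  P = {6,11}:  v_{6} + v_{11} = v_{4} + v_{7} + v_{8} + v_{12} — sig = [2:1,1,1,1]
  P = {5,12}:  v_{5} + v_{12} = v_{4} + v_{8} + v_{9} + 2·v_{10} — sig = [2:1,1,1,2]
  P = {1,11}:  v_{1} + v_{11} = v_{4} + v_{8} + 2·v_{10} — sig = [2:1,1,2]
  P = {2,11}:  v_{2} + v_{11} = v_{8} + v_{10} + 2·v_{12} — sig = [2:1,1,2]
  P = {1,2}:  v_{1} + v_{2} = v_{4} + 2·v_{8} + 2·v_{9} + v_{10} — sig = [2:1,1,2,2]
  P = {5,11}:  v_{5} + v_{11} = v_{4} + v_{8} + 3·v_{10} — sig = [2:1,1,3]
  P = {5,7}:  v_{5} + v_{7} = v_{3} + 2·v_{10} — sig = [2:1,2]
  P = {2,5}:  v_{2} + v_{5} = v_{4} + 2·v_{8} + 2·v_{9} + 2·v_{10} — sig = [2:1,2,2,2]
  P = {2,4,7}:  v_{2} + v_{4} + v_{7} = v_{12} — sig = [3:1]
  P = {8,9,12}:  v_{8} + v_{9} + v_{12} = v_{2} — sig = [3:1]
  P = {4,7,8,9}:  v_{4} + v_{7} + v_{8} + v_{9} = 0 — sig = [4:]
  P = {3,4,8,9,10}:  v_{3} + v_{4} + v_{8} + v_{9} + v_{10} = v_{1} — sig = [5:1]
  P = {4,7,8,10,12}:  v_{4} + v_{7} + v_{8} + v_{10} + v_{12} = v_{11} — sig = [5:1]
  P = {3,4,5,8,9}:  v_{3} + v_{4} + v_{5} + v_{8} + v_{9} = 2·v_{1} — sig = [5:2]

Hence PRS(X_Σ) =
    |P|=2: 18 collections, coeffs (), (), (1), (1), (1,1), (1,1), (1,1), (1,1,1,1), (1,1,1,1), (1,1,1,1), (1,1,1,1), (1,1,1,2), (1,1,2), (1,1,2), (1,1,2,2), (1,1,3), (1,2), (1,2,2,2)
    |P|=3: 2 collections, coeffs (1), (1)
    |P|=4: 1 collection, coeffs ()
    |P|=5: 3 collections, coeffs (1), (1), (2)
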